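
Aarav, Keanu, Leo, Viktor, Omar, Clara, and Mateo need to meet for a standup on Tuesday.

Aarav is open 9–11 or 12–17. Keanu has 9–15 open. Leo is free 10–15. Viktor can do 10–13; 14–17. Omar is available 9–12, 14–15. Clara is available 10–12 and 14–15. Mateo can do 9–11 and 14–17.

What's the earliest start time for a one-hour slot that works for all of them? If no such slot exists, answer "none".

Aarav ∩ Keanu: 09:00-11:00, 12:00-15:00.
Aarav ∩ Keanu ∩ Leo: 10:00-11:00, 12:00-15:00.
Aarav ∩ Keanu ∩ Leo ∩ Viktor: 10:00-11:00, 12:00-13:00, 14:00-15:00.
Aarav ∩ Keanu ∩ Leo ∩ Viktor ∩ Omar: 10:00-11:00, 14:00-15:00.
Aarav ∩ Keanu ∩ Leo ∩ Viktor ∩ Omar ∩ Clara: 10:00-11:00, 14:00-15:00.
Aarav ∩ Keanu ∩ Leo ∩ Viktor ∩ Omar ∩ Clara ∩ Mateo: 10:00-11:00, 14:00-15:00.
The first common window of at least 60 minutes is 10:00-11:00, so the earliest start is 10:00.

10:00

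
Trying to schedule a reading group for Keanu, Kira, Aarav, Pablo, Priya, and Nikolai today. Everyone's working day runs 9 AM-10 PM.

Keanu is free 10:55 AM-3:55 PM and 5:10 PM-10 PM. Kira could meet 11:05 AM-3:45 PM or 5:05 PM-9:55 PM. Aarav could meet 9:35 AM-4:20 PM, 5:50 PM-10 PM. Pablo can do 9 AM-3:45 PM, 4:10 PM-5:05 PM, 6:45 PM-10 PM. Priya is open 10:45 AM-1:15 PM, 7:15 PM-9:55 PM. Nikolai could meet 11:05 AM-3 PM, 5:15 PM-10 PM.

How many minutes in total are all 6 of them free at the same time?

290

Keanu ∩ Kira: 11:05-15:45, 17:10-21:55.
Keanu ∩ Kira ∩ Aarav: 11:05-15:45, 17:50-21:55.
Keanu ∩ Kira ∩ Aarav ∩ Pablo: 11:05-15:45, 18:45-21:55.
Keanu ∩ Kira ∩ Aarav ∩ Pablo ∩ Priya: 11:05-13:15, 19:15-21:55.
Keanu ∩ Kira ∩ Aarav ∩ Pablo ∩ Priya ∩ Nikolai: 11:05-13:15, 19:15-21:55.
Summing the common windows: 130 + 160 = 290 minutes.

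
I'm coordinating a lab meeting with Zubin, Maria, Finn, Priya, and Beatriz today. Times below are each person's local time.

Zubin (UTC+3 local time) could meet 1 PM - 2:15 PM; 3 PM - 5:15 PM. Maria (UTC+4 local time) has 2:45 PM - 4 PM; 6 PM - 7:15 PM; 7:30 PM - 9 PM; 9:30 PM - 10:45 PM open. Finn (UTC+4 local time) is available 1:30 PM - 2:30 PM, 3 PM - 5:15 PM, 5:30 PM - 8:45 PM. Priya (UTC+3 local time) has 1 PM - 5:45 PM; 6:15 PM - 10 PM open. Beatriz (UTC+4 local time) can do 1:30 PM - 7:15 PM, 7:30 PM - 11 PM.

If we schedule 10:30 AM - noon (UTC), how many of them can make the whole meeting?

2

Zubin in UTC: 10:00-11:15, 12:00-14:15 (subtract 3h to convert from UTC+3).
Maria in UTC: 10:45-12:00, 14:00-15:15, 15:30-17:00, 17:30-18:45 (subtract 4h to convert from UTC+4).
Finn in UTC: 09:30-10:30, 11:00-13:15, 13:30-16:45 (subtract 4h to convert from UTC+4).
Priya in UTC: 10:00-14:45, 15:15-19:00 (subtract 3h to convert from UTC+3).
Beatriz in UTC: 09:30-15:15, 15:30-19:00 (subtract 4h to convert from UTC+4).
Priya and Beatriz can make the full 10:30-12:00 slot — that's 2.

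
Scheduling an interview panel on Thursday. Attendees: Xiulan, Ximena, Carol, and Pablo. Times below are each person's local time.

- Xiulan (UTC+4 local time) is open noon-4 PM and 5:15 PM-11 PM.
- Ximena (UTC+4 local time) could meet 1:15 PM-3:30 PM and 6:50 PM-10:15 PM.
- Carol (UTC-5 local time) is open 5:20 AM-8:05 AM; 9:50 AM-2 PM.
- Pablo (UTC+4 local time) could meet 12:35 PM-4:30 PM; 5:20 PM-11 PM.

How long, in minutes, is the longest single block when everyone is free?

205

Xiulan in UTC: 08:00-12:00, 13:15-19:00 (subtract 4h to convert from UTC+4).
Ximena in UTC: 09:15-11:30, 14:50-18:15 (subtract 4h to convert from UTC+4).
Carol in UTC: 10:20-13:05, 14:50-19:00 (add 5h to convert from UTC-5).
Pablo in UTC: 08:35-12:30, 13:20-19:00 (subtract 4h to convert from UTC+4).
Xiulan ∩ Ximena: 09:15-11:30, 14:50-18:15.
Xiulan ∩ Ximena ∩ Carol: 10:20-11:30, 14:50-18:15.
Xiulan ∩ Ximena ∩ Carol ∩ Pablo: 10:20-11:30, 14:50-18:15.
The longest is 14:50-18:15 at 205 minutes.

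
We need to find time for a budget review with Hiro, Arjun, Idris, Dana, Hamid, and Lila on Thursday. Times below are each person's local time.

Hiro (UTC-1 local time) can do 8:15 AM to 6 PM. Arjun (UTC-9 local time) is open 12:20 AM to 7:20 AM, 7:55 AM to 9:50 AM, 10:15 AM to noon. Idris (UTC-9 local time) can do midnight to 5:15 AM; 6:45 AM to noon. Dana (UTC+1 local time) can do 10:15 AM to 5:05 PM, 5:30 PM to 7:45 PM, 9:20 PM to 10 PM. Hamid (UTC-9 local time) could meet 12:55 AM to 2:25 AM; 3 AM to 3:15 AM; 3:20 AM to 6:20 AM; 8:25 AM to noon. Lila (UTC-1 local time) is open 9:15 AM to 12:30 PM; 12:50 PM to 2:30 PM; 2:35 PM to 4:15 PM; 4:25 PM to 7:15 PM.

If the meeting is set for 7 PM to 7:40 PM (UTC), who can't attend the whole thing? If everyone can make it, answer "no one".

Hiro in UTC: 09:15-19:00 (add 1h to convert from UTC-1).
Arjun in UTC: 09:20-16:20, 16:55-18:50, 19:15-21:00 (add 9h to convert from UTC-9).
Idris in UTC: 09:00-14:15, 15:45-21:00 (add 9h to convert from UTC-9).
Dana in UTC: 09:15-16:05, 16:30-18:45, 20:20-21:00 (subtract 1h to convert from UTC+1).
Hamid in UTC: 09:55-11:25, 12:00-12:15, 12:20-15:20, 17:25-21:00 (add 9h to convert from UTC-9).
Lila in UTC: 10:15-13:30, 13:50-15:30, 15:35-17:15, 17:25-20:15 (add 1h to convert from UTC-1).
Hiro: not fully free for 19:00-19:40. Arjun: not fully free for 19:00-19:40. Idris: free for 19:00-19:40. Dana: not fully free for 19:00-19:40. Hamid: free for 19:00-19:40. Lila: free for 19:00-19:40.

Arjun, Dana, Hiro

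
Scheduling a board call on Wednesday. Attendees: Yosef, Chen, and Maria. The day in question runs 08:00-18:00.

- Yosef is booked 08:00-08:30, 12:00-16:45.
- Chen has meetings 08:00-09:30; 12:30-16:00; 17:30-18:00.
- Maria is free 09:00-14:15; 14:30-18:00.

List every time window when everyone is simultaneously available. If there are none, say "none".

Yosef free: 08:30-12:00, 16:45-18:00 (invert busy blocks within the working day).
Chen free: 09:30-12:30, 16:00-17:30 (invert busy blocks within the working day).
Maria free: 09:00-14:15, 14:30-18:00.
Yosef ∩ Chen: 09:30-12:00, 16:45-17:30.
Yosef ∩ Chen ∩ Maria: 09:30-12:00, 16:45-17:30.
So the common availability across everyone is 09:30-12:00, 16:45-17:30.

09:30-12:00, 16:45-17:30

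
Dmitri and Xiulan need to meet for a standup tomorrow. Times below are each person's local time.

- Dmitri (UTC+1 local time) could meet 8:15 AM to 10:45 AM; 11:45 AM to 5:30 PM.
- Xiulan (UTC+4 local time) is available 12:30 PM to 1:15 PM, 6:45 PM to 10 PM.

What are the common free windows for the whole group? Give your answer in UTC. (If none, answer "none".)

08:30-09:15, 14:45-16:30

Dmitri in UTC: 07:15-09:45, 10:45-16:30 (subtract 1h to convert from UTC+1).
Xiulan in UTC: 08:30-09:15, 14:45-18:00 (subtract 4h to convert from UTC+4).
Dmitri ∩ Xiulan: 08:30-09:15, 14:45-16:30.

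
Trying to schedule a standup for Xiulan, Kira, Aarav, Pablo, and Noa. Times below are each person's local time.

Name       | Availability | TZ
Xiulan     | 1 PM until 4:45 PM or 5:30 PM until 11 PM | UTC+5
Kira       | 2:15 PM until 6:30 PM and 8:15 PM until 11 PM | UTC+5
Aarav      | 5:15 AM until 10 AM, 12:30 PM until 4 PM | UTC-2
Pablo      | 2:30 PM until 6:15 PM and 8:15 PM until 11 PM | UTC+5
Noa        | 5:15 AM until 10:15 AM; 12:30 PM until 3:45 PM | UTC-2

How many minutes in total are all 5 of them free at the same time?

Xiulan in UTC: 08:00-11:45, 12:30-18:00 (subtract 5h to convert from UTC+5).
Kira in UTC: 09:15-13:30, 15:15-18:00 (subtract 5h to convert from UTC+5).
Aarav in UTC: 07:15-12:00, 14:30-18:00 (add 2h to convert from UTC-2).
Pablo in UTC: 09:30-13:15, 15:15-18:00 (subtract 5h to convert from UTC+5).
Noa in UTC: 07:15-12:15, 14:30-17:45 (add 2h to convert from UTC-2).
Xiulan ∩ Kira: 09:15-11:45, 12:30-13:30, 15:15-18:00.
Xiulan ∩ Kira ∩ Aarav: 09:15-11:45, 15:15-18:00.
Xiulan ∩ Kira ∩ Aarav ∩ Pablo: 09:30-11:45, 15:15-18:00.
Xiulan ∩ Kira ∩ Aarav ∩ Pablo ∩ Noa: 09:30-11:45, 15:15-17:45.
Summing the common windows: 135 + 150 = 285 minutes.

285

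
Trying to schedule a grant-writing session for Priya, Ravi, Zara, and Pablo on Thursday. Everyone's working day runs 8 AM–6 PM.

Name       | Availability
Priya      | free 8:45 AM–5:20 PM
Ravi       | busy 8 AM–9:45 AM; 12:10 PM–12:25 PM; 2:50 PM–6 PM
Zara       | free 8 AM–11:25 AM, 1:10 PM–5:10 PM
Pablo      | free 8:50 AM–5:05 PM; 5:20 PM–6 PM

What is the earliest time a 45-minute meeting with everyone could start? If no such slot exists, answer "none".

09:45

Priya free: 08:45-17:20.
Ravi free: 09:45-12:10, 12:25-14:50 (invert busy blocks within the working day).
Zara free: 08:00-11:25, 13:10-17:10.
Pablo free: 08:50-17:05, 17:20-18:00.
Priya ∩ Ravi: 09:45-12:10, 12:25-14:50.
Priya ∩ Ravi ∩ Zara: 09:45-11:25, 13:10-14:50.
Priya ∩ Ravi ∩ Zara ∩ Pablo: 09:45-11:25, 13:10-14:50.
The first common window of at least 45 minutes is 09:45-11:25, so the earliest start is 09:45.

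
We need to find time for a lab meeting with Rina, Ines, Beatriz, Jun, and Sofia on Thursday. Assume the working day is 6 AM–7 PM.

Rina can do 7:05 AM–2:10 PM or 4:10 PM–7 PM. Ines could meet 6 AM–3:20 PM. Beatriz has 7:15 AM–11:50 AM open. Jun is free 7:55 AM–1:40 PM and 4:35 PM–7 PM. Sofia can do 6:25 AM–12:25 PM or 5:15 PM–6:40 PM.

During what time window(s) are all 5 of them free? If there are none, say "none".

Rina ∩ Ines: 07:05-14:10.
Rina ∩ Ines ∩ Beatriz: 07:15-11:50.
Rina ∩ Ines ∩ Beatriz ∩ Jun: 07:55-11:50.
Rina ∩ Ines ∩ Beatriz ∩ Jun ∩ Sofia: 07:55-11:50.
Those are the intersection windows.

07:55-11:50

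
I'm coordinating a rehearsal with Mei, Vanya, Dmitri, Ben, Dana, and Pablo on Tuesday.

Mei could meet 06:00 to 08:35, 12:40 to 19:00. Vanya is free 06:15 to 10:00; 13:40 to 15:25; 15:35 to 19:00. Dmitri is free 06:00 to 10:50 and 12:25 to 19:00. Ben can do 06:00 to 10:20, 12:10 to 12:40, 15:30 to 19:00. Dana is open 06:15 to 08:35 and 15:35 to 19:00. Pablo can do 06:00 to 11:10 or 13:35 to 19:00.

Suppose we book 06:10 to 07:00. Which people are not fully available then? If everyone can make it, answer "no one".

Mei: free for 06:10-07:00. Vanya: not fully free for 06:10-07:00. Dmitri: free for 06:10-07:00. Ben: free for 06:10-07:00. Dana: not fully free for 06:10-07:00. Pablo: free for 06:10-07:00.

Dana, Vanya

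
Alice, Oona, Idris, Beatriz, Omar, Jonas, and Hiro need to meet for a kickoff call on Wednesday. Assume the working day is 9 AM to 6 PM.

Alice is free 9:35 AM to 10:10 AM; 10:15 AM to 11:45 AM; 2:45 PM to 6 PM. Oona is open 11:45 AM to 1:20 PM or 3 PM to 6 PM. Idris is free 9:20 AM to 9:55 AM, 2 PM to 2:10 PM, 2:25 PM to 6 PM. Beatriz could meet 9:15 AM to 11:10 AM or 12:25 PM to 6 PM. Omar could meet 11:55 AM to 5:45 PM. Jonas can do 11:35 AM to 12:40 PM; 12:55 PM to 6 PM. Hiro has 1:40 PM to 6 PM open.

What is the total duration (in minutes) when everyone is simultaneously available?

Alice ∩ Oona: 15:00-18:00.
Alice ∩ Oona ∩ Idris: 15:00-18:00.
Alice ∩ Oona ∩ Idris ∩ Beatriz: 15:00-18:00.
Alice ∩ Oona ∩ Idris ∩ Beatriz ∩ Omar: 15:00-17:45.
Alice ∩ Oona ∩ Idris ∩ Beatriz ∩ Omar ∩ Jonas: 15:00-17:45.
Alice ∩ Oona ∩ Idris ∩ Beatriz ∩ Omar ∩ Jonas ∩ Hiro: 15:00-17:45.
So the common availability across everyone is 15:00-17:45.
That's a single block of 165 minutes.

165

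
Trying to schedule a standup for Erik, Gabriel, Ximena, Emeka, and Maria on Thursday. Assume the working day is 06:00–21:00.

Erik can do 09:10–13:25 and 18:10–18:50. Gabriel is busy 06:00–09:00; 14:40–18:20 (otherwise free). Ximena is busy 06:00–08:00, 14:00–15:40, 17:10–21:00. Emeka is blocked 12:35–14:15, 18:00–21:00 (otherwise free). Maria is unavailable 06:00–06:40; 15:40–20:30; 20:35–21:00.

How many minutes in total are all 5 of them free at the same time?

205

Erik free: 09:10-13:25, 18:10-18:50.
Gabriel free: 09:00-14:40, 18:20-21:00 (invert busy blocks within the working day).
Ximena free: 08:00-14:00, 15:40-17:10 (invert busy blocks within the working day).
Emeka free: 06:00-12:35, 14:15-18:00 (invert busy blocks within the working day).
Maria free: 06:40-15:40, 20:30-20:35 (invert busy blocks within the working day).
Erik ∩ Gabriel: 09:10-13:25, 18:20-18:50.
Erik ∩ Gabriel ∩ Ximena: 09:10-13:25.
Erik ∩ Gabriel ∩ Ximena ∩ Emeka: 09:10-12:35.
Erik ∩ Gabriel ∩ Ximena ∩ Emeka ∩ Maria: 09:10-12:35.
That's a single block of 205 minutes.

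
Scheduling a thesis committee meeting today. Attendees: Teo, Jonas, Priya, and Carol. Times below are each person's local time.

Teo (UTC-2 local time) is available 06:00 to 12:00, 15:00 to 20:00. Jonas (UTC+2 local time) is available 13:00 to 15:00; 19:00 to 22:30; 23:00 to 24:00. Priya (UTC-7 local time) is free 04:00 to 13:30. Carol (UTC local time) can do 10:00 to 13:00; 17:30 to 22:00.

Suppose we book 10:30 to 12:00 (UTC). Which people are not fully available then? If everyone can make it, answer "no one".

Teo in UTC: 08:00-14:00, 17:00-22:00 (add 2h to convert from UTC-2).
Jonas in UTC: 11:00-13:00, 17:00-20:30, 21:00-22:00 (subtract 2h to convert from UTC+2).
Priya in UTC: 11:00-20:30 (add 7h to convert from UTC-7).
Carol in UTC: 10:00-13:00, 17:30-22:00.
Teo: free for 10:30-12:00. Jonas: not fully free for 10:30-12:00. Priya: not fully free for 10:30-12:00. Carol: free for 10:30-12:00.

Jonas, Priya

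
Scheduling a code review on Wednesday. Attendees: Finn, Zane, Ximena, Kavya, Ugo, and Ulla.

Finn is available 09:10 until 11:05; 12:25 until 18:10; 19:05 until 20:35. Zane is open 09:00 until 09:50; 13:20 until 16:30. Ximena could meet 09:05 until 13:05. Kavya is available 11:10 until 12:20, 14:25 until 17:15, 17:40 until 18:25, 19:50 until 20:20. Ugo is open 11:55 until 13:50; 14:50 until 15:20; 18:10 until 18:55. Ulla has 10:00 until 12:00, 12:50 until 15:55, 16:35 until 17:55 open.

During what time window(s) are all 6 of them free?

Finn ∩ Zane: 09:10-09:50, 13:20-16:30.
Finn ∩ Zane ∩ Ximena: 09:10-09:50.
Finn ∩ Zane ∩ Ximena ∩ Kavya: ∅.
Finn ∩ Zane ∩ Ximena ∩ Kavya ∩ Ugo: ∅.
Finn ∩ Zane ∩ Ximena ∩ Kavya ∩ Ugo ∩ Ulla: ∅.
There is no time when everyone is free.

none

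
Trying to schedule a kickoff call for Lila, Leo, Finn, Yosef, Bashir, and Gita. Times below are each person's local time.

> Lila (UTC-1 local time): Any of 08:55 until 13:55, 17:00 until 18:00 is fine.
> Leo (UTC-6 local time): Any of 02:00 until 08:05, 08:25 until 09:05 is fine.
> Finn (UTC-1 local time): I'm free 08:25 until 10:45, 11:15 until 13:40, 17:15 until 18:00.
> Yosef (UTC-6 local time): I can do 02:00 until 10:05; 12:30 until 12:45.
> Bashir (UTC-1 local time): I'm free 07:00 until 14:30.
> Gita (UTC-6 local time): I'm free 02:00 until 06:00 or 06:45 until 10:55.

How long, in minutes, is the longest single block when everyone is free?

110

Lila in UTC: 09:55-14:55, 18:00-19:00 (add 1h to convert from UTC-1).
Leo in UTC: 08:00-14:05, 14:25-15:05 (add 6h to convert from UTC-6).
Finn in UTC: 09:25-11:45, 12:15-14:40, 18:15-19:00 (add 1h to convert from UTC-1).
Yosef in UTC: 08:00-16:05, 18:30-18:45 (add 6h to convert from UTC-6).
Bashir in UTC: 08:00-15:30 (add 1h to convert from UTC-1).
Gita in UTC: 08:00-12:00, 12:45-16:55 (add 6h to convert from UTC-6).
Lila ∩ Leo: 09:55-14:05, 14:25-14:55.
Lila ∩ Leo ∩ Finn: 09:55-11:45, 12:15-14:05, 14:25-14:40.
Lila ∩ Leo ∩ Finn ∩ Yosef: 09:55-11:45, 12:15-14:05, 14:25-14:40.
Lila ∩ Leo ∩ Finn ∩ Yosef ∩ Bashir: 09:55-11:45, 12:15-14:05, 14:25-14:40.
Lila ∩ Leo ∩ Finn ∩ Yosef ∩ Bashir ∩ Gita: 09:55-11:45, 12:45-14:05, 14:25-14:40.
The longest is 09:55-11:45 at 110 minutes.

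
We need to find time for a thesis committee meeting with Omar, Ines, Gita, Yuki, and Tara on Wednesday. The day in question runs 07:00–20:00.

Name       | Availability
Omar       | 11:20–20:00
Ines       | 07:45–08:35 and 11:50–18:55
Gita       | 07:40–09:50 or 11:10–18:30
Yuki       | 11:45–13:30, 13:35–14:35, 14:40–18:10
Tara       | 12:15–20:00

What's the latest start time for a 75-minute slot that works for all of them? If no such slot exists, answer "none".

16:55

Omar ∩ Ines: 11:50-18:55.
Omar ∩ Ines ∩ Gita: 11:50-18:30.
Omar ∩ Ines ∩ Gita ∩ Yuki: 11:50-13:30, 13:35-14:35, 14:40-18:10.
Omar ∩ Ines ∩ Gita ∩ Yuki ∩ Tara: 12:15-13:30, 13:35-14:35, 14:40-18:10.
Those are the intersection windows.
The last common window of at least 75 minutes is 14:40-18:10; a 75-minute meeting can start as late as 16:55 and still end by 18:10.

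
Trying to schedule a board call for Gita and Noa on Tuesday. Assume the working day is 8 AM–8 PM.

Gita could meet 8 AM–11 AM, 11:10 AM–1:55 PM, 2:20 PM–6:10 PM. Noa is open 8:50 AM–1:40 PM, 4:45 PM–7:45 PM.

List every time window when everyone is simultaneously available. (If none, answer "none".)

Gita ∩ Noa: 08:50-11:00, 11:10-13:40, 16:45-18:10.

08:50-11:00, 11:10-13:40, 16:45-18:10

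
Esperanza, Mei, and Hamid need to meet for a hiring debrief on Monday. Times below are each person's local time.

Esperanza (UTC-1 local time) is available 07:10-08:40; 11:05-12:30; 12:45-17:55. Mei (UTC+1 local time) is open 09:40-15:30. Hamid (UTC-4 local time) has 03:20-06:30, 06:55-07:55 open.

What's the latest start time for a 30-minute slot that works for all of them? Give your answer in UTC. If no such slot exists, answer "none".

09:10

Esperanza in UTC: 08:10-09:40, 12:05-13:30, 13:45-18:55 (add 1h to convert from UTC-1).
Mei in UTC: 08:40-14:30 (subtract 1h to convert from UTC+1).
Hamid in UTC: 07:20-10:30, 10:55-11:55 (add 4h to convert from UTC-4).
Esperanza ∩ Mei: 08:40-09:40, 12:05-13:30, 13:45-14:30.
Esperanza ∩ Mei ∩ Hamid: 08:40-09:40.
The last common window of at least 30 minutes is 08:40-09:40; a 30-minute meeting can start as late as 09:10 and still end by 09:40.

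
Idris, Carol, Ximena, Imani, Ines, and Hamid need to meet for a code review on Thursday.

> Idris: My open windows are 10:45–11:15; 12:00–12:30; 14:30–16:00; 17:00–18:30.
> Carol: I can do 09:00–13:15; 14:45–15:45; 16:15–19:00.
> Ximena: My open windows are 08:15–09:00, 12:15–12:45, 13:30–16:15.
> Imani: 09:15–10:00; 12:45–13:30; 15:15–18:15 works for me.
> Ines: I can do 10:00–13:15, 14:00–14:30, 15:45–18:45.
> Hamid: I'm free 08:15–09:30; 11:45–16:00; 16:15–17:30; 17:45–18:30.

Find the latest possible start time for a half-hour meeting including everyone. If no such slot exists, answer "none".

none

Idris ∩ Carol: 10:45-11:15, 12:00-12:30, 14:45-15:45, 17:00-18:30.
Idris ∩ Carol ∩ Ximena: 12:15-12:30, 14:45-15:45.
Idris ∩ Carol ∩ Ximena ∩ Imani: 15:15-15:45.
Idris ∩ Carol ∩ Ximena ∩ Imani ∩ Ines: ∅.
Idris ∩ Carol ∩ Ximena ∩ Imani ∩ Ines ∩ Hamid: ∅.
There is no time when everyone is free.
No common window is at least 30 minutes long.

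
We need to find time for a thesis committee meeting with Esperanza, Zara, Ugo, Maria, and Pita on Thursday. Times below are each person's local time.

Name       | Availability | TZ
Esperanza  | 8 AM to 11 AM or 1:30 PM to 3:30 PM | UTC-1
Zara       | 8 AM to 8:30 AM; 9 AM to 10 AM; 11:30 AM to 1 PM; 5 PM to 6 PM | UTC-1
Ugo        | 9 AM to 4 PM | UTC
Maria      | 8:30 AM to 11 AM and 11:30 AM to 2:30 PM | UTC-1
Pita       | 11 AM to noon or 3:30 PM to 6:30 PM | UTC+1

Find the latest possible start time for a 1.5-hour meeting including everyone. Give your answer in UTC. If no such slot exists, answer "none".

none

Esperanza in UTC: 09:00-12:00, 14:30-16:30 (add 1h to convert from UTC-1).
Zara in UTC: 09:00-09:30, 10:00-11:00, 12:30-14:00, 18:00-19:00 (add 1h to convert from UTC-1).
Ugo in UTC: 09:00-16:00.
Maria in UTC: 09:30-12:00, 12:30-15:30 (add 1h to convert from UTC-1).
Pita in UTC: 10:00-11:00, 14:30-17:30 (subtract 1h to convert from UTC+1).
Esperanza ∩ Zara: 09:00-09:30, 10:00-11:00.
Esperanza ∩ Zara ∩ Ugo: 09:00-09:30, 10:00-11:00.
Esperanza ∩ Zara ∩ Ugo ∩ Maria: 10:00-11:00.
Esperanza ∩ Zara ∩ Ugo ∩ Maria ∩ Pita: 10:00-11:00.
Those are the intersection windows.
No common window is at least 90 minutes long.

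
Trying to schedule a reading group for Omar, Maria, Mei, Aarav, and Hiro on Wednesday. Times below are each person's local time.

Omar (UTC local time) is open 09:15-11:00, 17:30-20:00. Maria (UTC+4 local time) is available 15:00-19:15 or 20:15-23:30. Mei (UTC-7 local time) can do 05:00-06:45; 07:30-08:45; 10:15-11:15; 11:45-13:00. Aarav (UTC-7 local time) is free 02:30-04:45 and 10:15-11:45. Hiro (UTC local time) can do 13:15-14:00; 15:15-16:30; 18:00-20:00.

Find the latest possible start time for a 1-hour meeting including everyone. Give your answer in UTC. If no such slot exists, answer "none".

none

Omar in UTC: 09:15-11:00, 17:30-20:00.
Maria in UTC: 11:00-15:15, 16:15-19:30 (subtract 4h to convert from UTC+4).
Mei in UTC: 12:00-13:45, 14:30-15:45, 17:15-18:15, 18:45-20:00 (add 7h to convert from UTC-7).
Aarav in UTC: 09:30-11:45, 17:15-18:45 (add 7h to convert from UTC-7).
Hiro in UTC: 13:15-14:00, 15:15-16:30, 18:00-20:00.
Omar ∩ Maria: 17:30-19:30.
Omar ∩ Maria ∩ Mei: 17:30-18:15, 18:45-19:30.
Omar ∩ Maria ∩ Mei ∩ Aarav: 17:30-18:15.
Omar ∩ Maria ∩ Mei ∩ Aarav ∩ Hiro: 18:00-18:15.
No common window is at least 60 minutes long.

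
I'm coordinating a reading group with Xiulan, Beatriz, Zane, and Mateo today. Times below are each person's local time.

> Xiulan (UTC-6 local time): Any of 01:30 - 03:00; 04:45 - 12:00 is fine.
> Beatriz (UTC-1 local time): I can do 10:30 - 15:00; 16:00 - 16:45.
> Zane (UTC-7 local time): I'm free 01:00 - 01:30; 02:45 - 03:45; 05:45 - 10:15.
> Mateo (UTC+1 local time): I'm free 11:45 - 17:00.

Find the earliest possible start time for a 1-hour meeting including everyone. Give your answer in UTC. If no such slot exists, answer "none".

12:45

Xiulan in UTC: 07:30-09:00, 10:45-18:00 (add 6h to convert from UTC-6).
Beatriz in UTC: 11:30-16:00, 17:00-17:45 (add 1h to convert from UTC-1).
Zane in UTC: 08:00-08:30, 09:45-10:45, 12:45-17:15 (add 7h to convert from UTC-7).
Mateo in UTC: 10:45-16:00 (subtract 1h to convert from UTC+1).
Xiulan ∩ Beatriz: 11:30-16:00, 17:00-17:45.
Xiulan ∩ Beatriz ∩ Zane: 12:45-16:00, 17:00-17:15.
Xiulan ∩ Beatriz ∩ Zane ∩ Mateo: 12:45-16:00.
So the common availability across everyone is 12:45-16:00.
The first common window of at least 60 minutes is 12:45-16:00, so the earliest start is 12:45.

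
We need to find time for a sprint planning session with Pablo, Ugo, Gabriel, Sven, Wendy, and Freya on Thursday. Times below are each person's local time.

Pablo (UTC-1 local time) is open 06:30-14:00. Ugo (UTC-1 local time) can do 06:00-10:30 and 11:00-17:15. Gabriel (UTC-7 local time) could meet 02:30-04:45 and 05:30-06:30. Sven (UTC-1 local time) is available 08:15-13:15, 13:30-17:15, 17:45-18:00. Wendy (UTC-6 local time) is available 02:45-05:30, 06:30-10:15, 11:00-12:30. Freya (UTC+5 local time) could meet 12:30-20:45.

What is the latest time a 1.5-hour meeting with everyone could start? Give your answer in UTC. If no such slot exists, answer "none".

10:00

Pablo in UTC: 07:30-15:00 (add 1h to convert from UTC-1).
Ugo in UTC: 07:00-11:30, 12:00-18:15 (add 1h to convert from UTC-1).
Gabriel in UTC: 09:30-11:45, 12:30-13:30 (add 7h to convert from UTC-7).
Sven in UTC: 09:15-14:15, 14:30-18:15, 18:45-19:00 (add 1h to convert from UTC-1).
Wendy in UTC: 08:45-11:30, 12:30-16:15, 17:00-18:30 (add 6h to convert from UTC-6).
Freya in UTC: 07:30-15:45 (subtract 5h to convert from UTC+5).
Pablo ∩ Ugo: 07:30-11:30, 12:00-15:00.
Pablo ∩ Ugo ∩ Gabriel: 09:30-11:30, 12:30-13:30.
Pablo ∩ Ugo ∩ Gabriel ∩ Sven: 09:30-11:30, 12:30-13:30.
Pablo ∩ Ugo ∩ Gabriel ∩ Sven ∩ Wendy: 09:30-11:30, 12:30-13:30.
Pablo ∩ Ugo ∩ Gabriel ∩ Sven ∩ Wendy ∩ Freya: 09:30-11:30, 12:30-13:30.
The last common window of at least 90 minutes is 09:30-11:30; a 90-minute meeting can start as late as 10:00 and still end by 11:30.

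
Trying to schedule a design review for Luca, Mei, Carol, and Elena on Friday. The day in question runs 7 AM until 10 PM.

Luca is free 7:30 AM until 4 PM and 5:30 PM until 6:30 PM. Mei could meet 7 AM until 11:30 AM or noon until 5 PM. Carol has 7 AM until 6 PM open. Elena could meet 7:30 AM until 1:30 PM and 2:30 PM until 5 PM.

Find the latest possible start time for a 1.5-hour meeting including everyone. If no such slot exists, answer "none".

14:30

Luca ∩ Mei: 07:30-11:30, 12:00-16:00.
Luca ∩ Mei ∩ Carol: 07:30-11:30, 12:00-16:00.
Luca ∩ Mei ∩ Carol ∩ Elena: 07:30-11:30, 12:00-13:30, 14:30-16:00.
Those are the intersection windows.
The last common window of at least 90 minutes is 14:30-16:00; a 90-minute meeting can start as late as 14:30 and still end by 16:00.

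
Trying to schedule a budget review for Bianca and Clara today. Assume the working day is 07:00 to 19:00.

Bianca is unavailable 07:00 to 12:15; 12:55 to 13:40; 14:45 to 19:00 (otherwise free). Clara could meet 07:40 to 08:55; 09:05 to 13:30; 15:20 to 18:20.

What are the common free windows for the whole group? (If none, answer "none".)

Bianca free: 12:15-12:55, 13:40-14:45 (invert busy blocks within the working day).
Clara free: 07:40-08:55, 09:05-13:30, 15:20-18:20.
Bianca ∩ Clara: 12:15-12:55.

12:15-12:55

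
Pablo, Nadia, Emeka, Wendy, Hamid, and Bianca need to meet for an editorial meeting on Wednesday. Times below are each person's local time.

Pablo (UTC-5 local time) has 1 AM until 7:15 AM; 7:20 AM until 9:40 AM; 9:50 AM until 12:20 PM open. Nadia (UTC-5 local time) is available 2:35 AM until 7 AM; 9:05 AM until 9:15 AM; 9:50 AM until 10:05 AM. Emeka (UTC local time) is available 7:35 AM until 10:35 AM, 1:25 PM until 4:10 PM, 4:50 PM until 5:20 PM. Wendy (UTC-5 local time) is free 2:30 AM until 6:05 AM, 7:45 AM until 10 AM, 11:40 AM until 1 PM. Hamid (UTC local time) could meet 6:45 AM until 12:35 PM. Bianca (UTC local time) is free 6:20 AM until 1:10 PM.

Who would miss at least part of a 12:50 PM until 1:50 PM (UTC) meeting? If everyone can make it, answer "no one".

Bianca, Emeka, Hamid, Nadia

Pablo in UTC: 06:00-12:15, 12:20-14:40, 14:50-17:20 (add 5h to convert from UTC-5).
Nadia in UTC: 07:35-12:00, 14:05-14:15, 14:50-15:05 (add 5h to convert from UTC-5).
Emeka in UTC: 07:35-10:35, 13:25-16:10, 16:50-17:20.
Wendy in UTC: 07:30-11:05, 12:45-15:00, 16:40-18:00 (add 5h to convert from UTC-5).
Hamid in UTC: 06:45-12:35.
Bianca in UTC: 06:20-13:10.
Pablo: free for 12:50-13:50. Nadia: not fully free for 12:50-13:50. Emeka: not fully free for 12:50-13:50. Wendy: free for 12:50-13:50. Hamid: not fully free for 12:50-13:50. Bianca: not fully free for 12:50-13:50.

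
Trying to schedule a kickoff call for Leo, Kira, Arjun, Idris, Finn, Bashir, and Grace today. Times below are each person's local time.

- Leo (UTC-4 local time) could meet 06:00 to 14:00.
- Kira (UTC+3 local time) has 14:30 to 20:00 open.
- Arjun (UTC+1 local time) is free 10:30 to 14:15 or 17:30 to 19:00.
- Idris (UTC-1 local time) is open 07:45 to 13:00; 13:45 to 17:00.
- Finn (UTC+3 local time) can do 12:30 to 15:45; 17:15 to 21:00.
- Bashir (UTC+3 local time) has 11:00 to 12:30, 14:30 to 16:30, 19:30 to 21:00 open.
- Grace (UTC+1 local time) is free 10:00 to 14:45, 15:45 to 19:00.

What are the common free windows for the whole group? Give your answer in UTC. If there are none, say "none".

11:30-12:45, 16:30-17:00

Leo in UTC: 10:00-18:00 (add 4h to convert from UTC-4).
Kira in UTC: 11:30-17:00 (subtract 3h to convert from UTC+3).
Arjun in UTC: 09:30-13:15, 16:30-18:00 (subtract 1h to convert from UTC+1).
Idris in UTC: 08:45-14:00, 14:45-18:00 (add 1h to convert from UTC-1).
Finn in UTC: 09:30-12:45, 14:15-18:00 (subtract 3h to convert from UTC+3).
Bashir in UTC: 08:00-09:30, 11:30-13:30, 16:30-18:00 (subtract 3h to convert from UTC+3).
Grace in UTC: 09:00-13:45, 14:45-18:00 (subtract 1h to convert from UTC+1).
Leo ∩ Kira: 11:30-17:00.
Leo ∩ Kira ∩ Arjun: 11:30-13:15, 16:30-17:00.
Leo ∩ Kira ∩ Arjun ∩ Idris: 11:30-13:15, 16:30-17:00.
Leo ∩ Kira ∩ Arjun ∩ Idris ∩ Finn: 11:30-12:45, 16:30-17:00.
Leo ∩ Kira ∩ Arjun ∩ Idris ∩ Finn ∩ Bashir: 11:30-12:45, 16:30-17:00.
Leo ∩ Kira ∩ Arjun ∩ Idris ∩ Finn ∩ Bashir ∩ Grace: 11:30-12:45, 16:30-17:00.
Those are the intersection windows.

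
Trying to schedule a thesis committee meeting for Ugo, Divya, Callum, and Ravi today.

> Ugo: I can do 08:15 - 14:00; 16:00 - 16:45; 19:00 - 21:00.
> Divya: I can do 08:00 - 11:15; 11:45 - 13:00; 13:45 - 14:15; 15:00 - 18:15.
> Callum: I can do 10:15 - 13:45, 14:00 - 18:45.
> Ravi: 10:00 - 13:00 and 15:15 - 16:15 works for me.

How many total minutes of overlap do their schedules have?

Ugo ∩ Divya: 08:15-11:15, 11:45-13:00, 13:45-14:00, 16:00-16:45.
Ugo ∩ Divya ∩ Callum: 10:15-11:15, 11:45-13:00, 16:00-16:45.
Ugo ∩ Divya ∩ Callum ∩ Ravi: 10:15-11:15, 11:45-13:00, 16:00-16:15.
Summing the common windows: 60 + 75 + 15 = 150 minutes.

150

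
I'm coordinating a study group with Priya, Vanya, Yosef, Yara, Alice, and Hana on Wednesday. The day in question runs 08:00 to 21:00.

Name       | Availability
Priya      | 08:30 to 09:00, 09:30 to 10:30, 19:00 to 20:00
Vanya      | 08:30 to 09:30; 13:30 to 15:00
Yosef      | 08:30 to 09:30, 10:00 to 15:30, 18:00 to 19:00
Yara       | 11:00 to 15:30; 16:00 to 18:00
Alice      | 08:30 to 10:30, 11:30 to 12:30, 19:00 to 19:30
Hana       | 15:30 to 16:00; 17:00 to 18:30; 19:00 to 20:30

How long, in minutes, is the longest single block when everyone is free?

0

Priya ∩ Vanya: 08:30-09:00.
Priya ∩ Vanya ∩ Yosef: 08:30-09:00.
Priya ∩ Vanya ∩ Yosef ∩ Yara: ∅.
Priya ∩ Vanya ∩ Yosef ∩ Yara ∩ Alice: ∅.
Priya ∩ Vanya ∩ Yosef ∩ Yara ∩ Alice ∩ Hana: ∅.
There is no time when everyone is free.
No common window exists, so the longest block is 0 minutes.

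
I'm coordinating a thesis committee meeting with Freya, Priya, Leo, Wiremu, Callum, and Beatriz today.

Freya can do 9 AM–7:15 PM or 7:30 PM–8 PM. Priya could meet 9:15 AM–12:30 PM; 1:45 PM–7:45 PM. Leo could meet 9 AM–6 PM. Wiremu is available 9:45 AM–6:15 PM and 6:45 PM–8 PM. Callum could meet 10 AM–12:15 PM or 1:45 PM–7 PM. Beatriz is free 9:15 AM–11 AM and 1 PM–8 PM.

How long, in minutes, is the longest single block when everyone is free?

Freya ∩ Priya: 09:15-12:30, 13:45-19:15, 19:30-19:45.
Freya ∩ Priya ∩ Leo: 09:15-12:30, 13:45-18:00.
Freya ∩ Priya ∩ Leo ∩ Wiremu: 09:45-12:30, 13:45-18:00.
Freya ∩ Priya ∩ Leo ∩ Wiremu ∩ Callum: 10:00-12:15, 13:45-18:00.
Freya ∩ Priya ∩ Leo ∩ Wiremu ∩ Callum ∩ Beatriz: 10:00-11:00, 13:45-18:00.
Those are the intersection windows.
The longest is 13:45-18:00 at 255 minutes.

255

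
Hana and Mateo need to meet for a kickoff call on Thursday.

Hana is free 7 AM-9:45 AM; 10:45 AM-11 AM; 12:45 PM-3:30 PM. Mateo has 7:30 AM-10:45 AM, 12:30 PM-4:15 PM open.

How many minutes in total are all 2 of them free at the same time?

300

Hana ∩ Mateo: 07:30-09:45, 12:45-15:30.
So the common availability across everyone is 07:30-09:45, 12:45-15:30.
Summing the common windows: 135 + 165 = 300 minutes.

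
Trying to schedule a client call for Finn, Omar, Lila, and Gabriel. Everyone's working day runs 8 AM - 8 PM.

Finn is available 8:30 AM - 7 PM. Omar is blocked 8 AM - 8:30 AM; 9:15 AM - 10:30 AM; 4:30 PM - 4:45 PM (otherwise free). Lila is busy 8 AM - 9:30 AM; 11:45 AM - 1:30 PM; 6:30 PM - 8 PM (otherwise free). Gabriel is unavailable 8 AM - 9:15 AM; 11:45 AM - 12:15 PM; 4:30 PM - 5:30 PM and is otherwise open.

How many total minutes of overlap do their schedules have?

Finn free: 08:30-19:00.
Omar free: 08:30-09:15, 10:30-16:30, 16:45-20:00 (invert busy blocks within the working day).
Lila free: 09:30-11:45, 13:30-18:30 (invert busy blocks within the working day).
Gabriel free: 09:15-11:45, 12:15-16:30, 17:30-20:00 (invert busy blocks within the working day).
Finn ∩ Omar: 08:30-09:15, 10:30-16:30, 16:45-19:00.
Finn ∩ Omar ∩ Lila: 10:30-11:45, 13:30-16:30, 16:45-18:30.
Finn ∩ Omar ∩ Lila ∩ Gabriel: 10:30-11:45, 13:30-16:30, 17:30-18:30.
So the common availability across everyone is 10:30-11:45, 13:30-16:30, 17:30-18:30.
Summing the common windows: 75 + 180 + 60 = 315 minutes.

315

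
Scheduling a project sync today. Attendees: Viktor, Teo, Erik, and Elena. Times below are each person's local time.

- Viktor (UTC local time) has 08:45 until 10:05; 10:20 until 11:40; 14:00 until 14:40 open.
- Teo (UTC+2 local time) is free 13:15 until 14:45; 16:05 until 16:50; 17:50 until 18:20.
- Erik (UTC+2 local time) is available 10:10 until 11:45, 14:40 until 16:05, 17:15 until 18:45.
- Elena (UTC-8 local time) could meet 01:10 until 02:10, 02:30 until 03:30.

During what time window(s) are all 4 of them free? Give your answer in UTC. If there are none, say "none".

Viktor in UTC: 08:45-10:05, 10:20-11:40, 14:00-14:40.
Teo in UTC: 11:15-12:45, 14:05-14:50, 15:50-16:20 (subtract 2h to convert from UTC+2).
Erik in UTC: 08:10-09:45, 12:40-14:05, 15:15-16:45 (subtract 2h to convert from UTC+2).
Elena in UTC: 09:10-10:10, 10:30-11:30 (add 8h to convert from UTC-8).
Viktor ∩ Teo: 11:15-11:40, 14:05-14:40.
Viktor ∩ Teo ∩ Erik: ∅.
Viktor ∩ Teo ∩ Erik ∩ Elena: ∅.
There is no time when everyone is free.

none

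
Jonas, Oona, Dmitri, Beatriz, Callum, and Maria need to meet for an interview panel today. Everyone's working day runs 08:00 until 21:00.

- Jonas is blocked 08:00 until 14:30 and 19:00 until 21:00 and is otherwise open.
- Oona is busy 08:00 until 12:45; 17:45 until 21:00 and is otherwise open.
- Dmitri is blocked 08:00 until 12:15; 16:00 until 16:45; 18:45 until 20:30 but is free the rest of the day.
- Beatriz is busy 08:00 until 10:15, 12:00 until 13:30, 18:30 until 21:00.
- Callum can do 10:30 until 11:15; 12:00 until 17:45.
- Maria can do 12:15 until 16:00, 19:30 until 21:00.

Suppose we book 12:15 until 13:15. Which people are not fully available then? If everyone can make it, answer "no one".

Jonas free: 14:30-19:00 (invert busy blocks within the working day).
Oona free: 12:45-17:45 (invert busy blocks within the working day).
Dmitri free: 12:15-16:00, 16:45-18:45, 20:30-21:00 (invert busy blocks within the working day).
Beatriz free: 10:15-12:00, 13:30-18:30 (invert busy blocks within the working day).
Callum free: 10:30-11:15, 12:00-17:45.
Maria free: 12:15-16:00, 19:30-21:00.
Jonas: not fully free for 12:15-13:15. Oona: not fully free for 12:15-13:15. Dmitri: free for 12:15-13:15. Beatriz: not fully free for 12:15-13:15. Callum: free for 12:15-13:15. Maria: free for 12:15-13:15.

Beatriz, Jonas, Oona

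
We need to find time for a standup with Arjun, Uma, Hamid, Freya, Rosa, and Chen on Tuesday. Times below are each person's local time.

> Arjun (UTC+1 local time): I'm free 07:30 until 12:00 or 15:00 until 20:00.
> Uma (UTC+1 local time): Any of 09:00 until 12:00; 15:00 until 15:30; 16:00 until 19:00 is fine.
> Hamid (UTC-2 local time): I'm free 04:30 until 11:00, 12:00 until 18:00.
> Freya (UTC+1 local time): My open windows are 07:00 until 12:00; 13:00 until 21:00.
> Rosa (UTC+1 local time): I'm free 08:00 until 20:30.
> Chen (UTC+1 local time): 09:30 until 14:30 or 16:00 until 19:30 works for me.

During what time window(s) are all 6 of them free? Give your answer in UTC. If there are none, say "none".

Arjun in UTC: 06:30-11:00, 14:00-19:00 (subtract 1h to convert from UTC+1).
Uma in UTC: 08:00-11:00, 14:00-14:30, 15:00-18:00 (subtract 1h to convert from UTC+1).
Hamid in UTC: 06:30-13:00, 14:00-20:00 (add 2h to convert from UTC-2).
Freya in UTC: 06:00-11:00, 12:00-20:00 (subtract 1h to convert from UTC+1).
Rosa in UTC: 07:00-19:30 (subtract 1h to convert from UTC+1).
Chen in UTC: 08:30-13:30, 15:00-18:30 (subtract 1h to convert from UTC+1).
Arjun ∩ Uma: 08:00-11:00, 14:00-14:30, 15:00-18:00.
Arjun ∩ Uma ∩ Hamid: 08:00-11:00, 14:00-14:30, 15:00-18:00.
Arjun ∩ Uma ∩ Hamid ∩ Freya: 08:00-11:00, 14:00-14:30, 15:00-18:00.
Arjun ∩ Uma ∩ Hamid ∩ Freya ∩ Rosa: 08:00-11:00, 14:00-14:30, 15:00-18:00.
Arjun ∩ Uma ∩ Hamid ∩ Freya ∩ Rosa ∩ Chen: 08:30-11:00, 15:00-18:00.

08:30-11:00, 15:00-18:00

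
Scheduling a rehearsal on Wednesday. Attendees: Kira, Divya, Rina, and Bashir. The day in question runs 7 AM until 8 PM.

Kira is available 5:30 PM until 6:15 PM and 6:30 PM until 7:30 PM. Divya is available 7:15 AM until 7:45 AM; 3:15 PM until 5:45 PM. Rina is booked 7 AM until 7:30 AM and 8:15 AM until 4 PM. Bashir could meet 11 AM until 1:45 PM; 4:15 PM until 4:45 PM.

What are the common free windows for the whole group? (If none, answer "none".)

none

Kira free: 17:30-18:15, 18:30-19:30.
Divya free: 07:15-07:45, 15:15-17:45.
Rina free: 07:30-08:15, 16:00-20:00 (invert busy blocks within the working day).
Bashir free: 11:00-13:45, 16:15-16:45.
Kira ∩ Divya: 17:30-17:45.
Kira ∩ Divya ∩ Rina: 17:30-17:45.
Kira ∩ Divya ∩ Rina ∩ Bashir: ∅.
There is no time when everyone is free.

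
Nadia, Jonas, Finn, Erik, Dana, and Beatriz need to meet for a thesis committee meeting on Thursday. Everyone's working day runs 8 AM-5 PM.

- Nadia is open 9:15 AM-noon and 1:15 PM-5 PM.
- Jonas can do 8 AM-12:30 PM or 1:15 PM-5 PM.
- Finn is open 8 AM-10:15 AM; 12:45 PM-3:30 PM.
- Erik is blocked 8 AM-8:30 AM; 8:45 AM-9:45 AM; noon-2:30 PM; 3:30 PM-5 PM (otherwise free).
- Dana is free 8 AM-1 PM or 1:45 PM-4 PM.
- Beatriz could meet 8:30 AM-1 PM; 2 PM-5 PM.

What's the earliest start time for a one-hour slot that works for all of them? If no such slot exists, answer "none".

Nadia free: 09:15-12:00, 13:15-17:00.
Jonas free: 08:00-12:30, 13:15-17:00.
Finn free: 08:00-10:15, 12:45-15:30.
Erik free: 08:30-08:45, 09:45-12:00, 14:30-15:30 (invert busy blocks within the working day).
Dana free: 08:00-13:00, 13:45-16:00.
Beatriz free: 08:30-13:00, 14:00-17:00.
Nadia ∩ Jonas: 09:15-12:00, 13:15-17:00.
Nadia ∩ Jonas ∩ Finn: 09:15-10:15, 13:15-15:30.
Nadia ∩ Jonas ∩ Finn ∩ Erik: 09:45-10:15, 14:30-15:30.
Nadia ∩ Jonas ∩ Finn ∩ Erik ∩ Dana: 09:45-10:15, 14:30-15:30.
Nadia ∩ Jonas ∩ Finn ∩ Erik ∩ Dana ∩ Beatriz: 09:45-10:15, 14:30-15:30.
Those are the intersection windows.
The first common window of at least 60 minutes is 14:30-15:30, so the earliest start is 14:30.

14:30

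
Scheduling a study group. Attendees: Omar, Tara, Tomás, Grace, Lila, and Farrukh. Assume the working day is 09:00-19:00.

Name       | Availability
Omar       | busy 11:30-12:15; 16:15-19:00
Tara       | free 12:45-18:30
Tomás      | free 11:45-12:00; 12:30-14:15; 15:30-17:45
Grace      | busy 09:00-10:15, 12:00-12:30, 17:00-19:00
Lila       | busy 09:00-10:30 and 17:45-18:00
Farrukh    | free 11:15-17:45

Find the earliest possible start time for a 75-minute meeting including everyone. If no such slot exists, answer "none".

12:45

Omar free: 09:00-11:30, 12:15-16:15 (invert busy blocks within the working day).
Tara free: 12:45-18:30.
Tomás free: 11:45-12:00, 12:30-14:15, 15:30-17:45.
Grace free: 10:15-12:00, 12:30-17:00 (invert busy blocks within the working day).
Lila free: 10:30-17:45, 18:00-19:00 (invert busy blocks within the working day).
Farrukh free: 11:15-17:45.
Omar ∩ Tara: 12:45-16:15.
Omar ∩ Tara ∩ Tomás: 12:45-14:15, 15:30-16:15.
Omar ∩ Tara ∩ Tomás ∩ Grace: 12:45-14:15, 15:30-16:15.
Omar ∩ Tara ∩ Tomás ∩ Grace ∩ Lila: 12:45-14:15, 15:30-16:15.
Omar ∩ Tara ∩ Tomás ∩ Grace ∩ Lila ∩ Farrukh: 12:45-14:15, 15:30-16:15.
The first common window of at least 75 minutes is 12:45-14:15, so the earliest start is 12:45.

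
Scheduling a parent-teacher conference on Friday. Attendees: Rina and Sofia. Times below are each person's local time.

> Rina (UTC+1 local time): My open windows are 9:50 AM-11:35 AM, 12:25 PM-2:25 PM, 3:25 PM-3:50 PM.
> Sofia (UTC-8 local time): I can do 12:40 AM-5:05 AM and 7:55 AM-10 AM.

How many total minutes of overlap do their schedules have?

205

Rina in UTC: 08:50-10:35, 11:25-13:25, 14:25-14:50 (subtract 1h to convert from UTC+1).
Sofia in UTC: 08:40-13:05, 15:55-18:00 (add 8h to convert from UTC-8).
Rina ∩ Sofia: 08:50-10:35, 11:25-13:05.
So the common availability across everyone is 08:50-10:35, 11:25-13:05.
Summing the common windows: 105 + 100 = 205 minutes.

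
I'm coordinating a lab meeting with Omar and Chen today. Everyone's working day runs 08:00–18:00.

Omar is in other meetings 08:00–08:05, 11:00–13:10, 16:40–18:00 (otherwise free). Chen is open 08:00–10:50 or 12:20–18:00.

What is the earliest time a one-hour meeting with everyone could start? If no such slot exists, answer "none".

Omar free: 08:05-11:00, 13:10-16:40 (invert busy blocks within the working day).
Chen free: 08:00-10:50, 12:20-18:00.
Omar ∩ Chen: 08:05-10:50, 13:10-16:40.
Those are the intersection windows.
The first common window of at least 60 minutes is 08:05-10:50, so the earliest start is 08:05.

08:05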